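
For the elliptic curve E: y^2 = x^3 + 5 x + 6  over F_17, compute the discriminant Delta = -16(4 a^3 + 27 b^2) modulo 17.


4 a^3 + 27 b^2 = 4*5^3 + 27*6^2 = 500 + 972 = 1472
Delta = -16 * (1472) = -23552
Delta mod 17 = 10

Delta = 10 (mod 17)


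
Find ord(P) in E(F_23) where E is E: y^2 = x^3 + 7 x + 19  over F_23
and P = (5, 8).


Compute successive multiples of P until we hit O:
  1P = (5, 8)
  2P = (8, 14)
  3P = (14, 20)
  4P = (16, 8)
  5P = (2, 15)
  6P = (1, 21)
  7P = (6, 1)
  8P = (15, 16)
  ... (continuing to 23P)
  23P = O

ord(P) = 23


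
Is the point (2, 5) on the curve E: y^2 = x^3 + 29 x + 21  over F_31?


Check whether y^2 = x^3 + 29 x + 21 (mod 31) for (x, y) = (2, 5).
LHS: y^2 = 5^2 mod 31 = 25
RHS: x^3 + 29 x + 21 = 2^3 + 29*2 + 21 mod 31 = 25
LHS = RHS

Yes, on the curve


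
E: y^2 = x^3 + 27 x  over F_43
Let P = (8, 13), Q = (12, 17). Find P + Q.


P != Q, so use the chord formula.
s = (y2 - y1) / (x2 - x1) = (4) / (4) mod 43 = 1
x3 = s^2 - x1 - x2 mod 43 = 1^2 - 8 - 12 = 24
y3 = s (x1 - x3) - y1 mod 43 = 1 * (8 - 24) - 13 = 14

P + Q = (24, 14)


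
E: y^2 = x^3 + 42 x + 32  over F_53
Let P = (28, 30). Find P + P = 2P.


Doubling: s = (3 x1^2 + a) / (2 y1)
s = (3*28^2 + 42) / (2*30) mod 53 = 24
x3 = s^2 - 2 x1 mod 53 = 24^2 - 2*28 = 43
y3 = s (x1 - x3) - y1 mod 53 = 24 * (28 - 43) - 30 = 34

2P = (43, 34)


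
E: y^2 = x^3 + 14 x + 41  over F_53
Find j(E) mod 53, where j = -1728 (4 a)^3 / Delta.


Delta = -16(4 a^3 + 27 b^2) mod 53 = 40
-1728 * (4 a)^3 = -1728 * (4*14)^3 mod 53 = 37
j = 37 * 40^(-1) mod 53 = 42

j = 42 (mod 53)


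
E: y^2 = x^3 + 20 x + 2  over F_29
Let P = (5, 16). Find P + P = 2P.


Doubling: s = (3 x1^2 + a) / (2 y1)
s = (3*5^2 + 20) / (2*16) mod 29 = 22
x3 = s^2 - 2 x1 mod 29 = 22^2 - 2*5 = 10
y3 = s (x1 - x3) - y1 mod 29 = 22 * (5 - 10) - 16 = 19

2P = (10, 19)


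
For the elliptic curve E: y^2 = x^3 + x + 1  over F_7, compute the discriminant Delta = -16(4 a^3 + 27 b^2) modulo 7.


4 a^3 + 27 b^2 = 4*1^3 + 27*1^2 = 4 + 27 = 31
Delta = -16 * (31) = -496
Delta mod 7 = 1

Delta = 1 (mod 7)


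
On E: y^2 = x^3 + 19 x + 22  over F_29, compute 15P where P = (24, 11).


k = 15 = 1111_2 (binary, LSB first: 1111)
Double-and-add from P = (24, 11):
  bit 0 = 1: acc = O + (24, 11) = (24, 11)
  bit 1 = 1: acc = (24, 11) + (11, 5) = (10, 20)
  bit 2 = 1: acc = (10, 20) + (0, 15) = (12, 8)
  bit 3 = 1: acc = (12, 8) + (13, 28) = (27, 11)

15P = (27, 11)


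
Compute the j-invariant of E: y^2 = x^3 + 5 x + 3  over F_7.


Delta = -16(4 a^3 + 27 b^2) mod 7 = 5
-1728 * (4 a)^3 = -1728 * (4*5)^3 mod 7 = 6
j = 6 * 5^(-1) mod 7 = 4

j = 4 (mod 7)


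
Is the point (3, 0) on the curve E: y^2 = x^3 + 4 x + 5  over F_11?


Check whether y^2 = x^3 + 4 x + 5 (mod 11) for (x, y) = (3, 0).
LHS: y^2 = 0^2 mod 11 = 0
RHS: x^3 + 4 x + 5 = 3^3 + 4*3 + 5 mod 11 = 0
LHS = RHS

Yes, on the curve


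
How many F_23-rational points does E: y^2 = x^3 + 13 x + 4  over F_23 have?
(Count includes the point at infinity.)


For each x in F_23, count y with y^2 = x^3 + 13 x + 4 mod 23:
  x = 0: RHS = 4, y in [2, 21]  -> 2 point(s)
  x = 1: RHS = 18, y in [8, 15]  -> 2 point(s)
  x = 3: RHS = 1, y in [1, 22]  -> 2 point(s)
  x = 7: RHS = 1, y in [1, 22]  -> 2 point(s)
  x = 11: RHS = 6, y in [11, 12]  -> 2 point(s)
  x = 12: RHS = 2, y in [5, 18]  -> 2 point(s)
  x = 13: RHS = 1, y in [1, 22]  -> 2 point(s)
  x = 14: RHS = 9, y in [3, 20]  -> 2 point(s)
  x = 15: RHS = 9, y in [3, 20]  -> 2 point(s)
  x = 17: RHS = 9, y in [3, 20]  -> 2 point(s)
  x = 19: RHS = 3, y in [7, 16]  -> 2 point(s)
  x = 21: RHS = 16, y in [4, 19]  -> 2 point(s)
  x = 22: RHS = 13, y in [6, 17]  -> 2 point(s)
Affine points: 26. Add the point at infinity: total = 27.

#E(F_23) = 27


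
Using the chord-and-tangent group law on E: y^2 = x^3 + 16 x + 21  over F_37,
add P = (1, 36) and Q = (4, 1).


P != Q, so use the chord formula.
s = (y2 - y1) / (x2 - x1) = (2) / (3) mod 37 = 13
x3 = s^2 - x1 - x2 mod 37 = 13^2 - 1 - 4 = 16
y3 = s (x1 - x3) - y1 mod 37 = 13 * (1 - 16) - 36 = 28

P + Q = (16, 28)


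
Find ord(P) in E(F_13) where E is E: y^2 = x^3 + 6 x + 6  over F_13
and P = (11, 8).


Compute successive multiples of P until we hit O:
  1P = (11, 8)
  2P = (1, 0)
  3P = (11, 5)
  4P = O

ord(P) = 4


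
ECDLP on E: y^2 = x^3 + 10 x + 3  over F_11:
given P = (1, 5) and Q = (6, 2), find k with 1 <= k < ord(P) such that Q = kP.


Enumerate multiples of P until we hit Q = (6, 2):
  1P = (1, 5)
  2P = (2, 8)
  3P = (6, 2)
Match found at i = 3.

k = 3


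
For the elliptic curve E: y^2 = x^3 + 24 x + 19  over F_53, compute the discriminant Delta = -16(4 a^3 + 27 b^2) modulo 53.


4 a^3 + 27 b^2 = 4*24^3 + 27*19^2 = 55296 + 9747 = 65043
Delta = -16 * (65043) = -1040688
Delta mod 53 = 20

Delta = 20 (mod 53)


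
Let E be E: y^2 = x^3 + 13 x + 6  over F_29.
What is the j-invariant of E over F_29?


Delta = -16(4 a^3 + 27 b^2) mod 29 = 5
-1728 * (4 a)^3 = -1728 * (4*13)^3 mod 29 = 18
j = 18 * 5^(-1) mod 29 = 21

j = 21 (mod 29)


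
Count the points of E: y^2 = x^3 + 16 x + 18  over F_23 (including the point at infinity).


For each x in F_23, count y with y^2 = x^3 + 16 x + 18 mod 23:
  x = 0: RHS = 18, y in [8, 15]  -> 2 point(s)
  x = 1: RHS = 12, y in [9, 14]  -> 2 point(s)
  x = 2: RHS = 12, y in [9, 14]  -> 2 point(s)
  x = 3: RHS = 1, y in [1, 22]  -> 2 point(s)
  x = 4: RHS = 8, y in [10, 13]  -> 2 point(s)
  x = 5: RHS = 16, y in [4, 19]  -> 2 point(s)
  x = 6: RHS = 8, y in [10, 13]  -> 2 point(s)
  x = 7: RHS = 13, y in [6, 17]  -> 2 point(s)
  x = 12: RHS = 6, y in [11, 12]  -> 2 point(s)
  x = 13: RHS = 8, y in [10, 13]  -> 2 point(s)
  x = 16: RHS = 0, y in [0]  -> 1 point(s)
  x = 20: RHS = 12, y in [9, 14]  -> 2 point(s)
  x = 21: RHS = 1, y in [1, 22]  -> 2 point(s)
  x = 22: RHS = 1, y in [1, 22]  -> 2 point(s)
Affine points: 27. Add the point at infinity: total = 28.

#E(F_23) = 28


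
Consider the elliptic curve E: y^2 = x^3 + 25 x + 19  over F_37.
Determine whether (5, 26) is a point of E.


Check whether y^2 = x^3 + 25 x + 19 (mod 37) for (x, y) = (5, 26).
LHS: y^2 = 26^2 mod 37 = 10
RHS: x^3 + 25 x + 19 = 5^3 + 25*5 + 19 mod 37 = 10
LHS = RHS

Yes, on the curve


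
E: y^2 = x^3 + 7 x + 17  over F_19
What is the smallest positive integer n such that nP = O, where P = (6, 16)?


Compute successive multiples of P until we hit O:
  1P = (6, 16)
  2P = (16, 11)
  3P = (2, 1)
  4P = (12, 9)
  5P = (5, 5)
  6P = (15, 18)
  7P = (14, 16)
  8P = (18, 3)
  ... (continuing to 28P)
  28P = O

ord(P) = 28


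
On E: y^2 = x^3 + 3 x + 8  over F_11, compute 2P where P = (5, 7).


k = 2 = 10_2 (binary, LSB first: 01)
Double-and-add from P = (5, 7):
  bit 0 = 0: acc unchanged = O
  bit 1 = 1: acc = O + (6, 0) = (6, 0)

2P = (6, 0)


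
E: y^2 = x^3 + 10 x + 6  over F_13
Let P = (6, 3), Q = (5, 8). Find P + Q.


P != Q, so use the chord formula.
s = (y2 - y1) / (x2 - x1) = (5) / (12) mod 13 = 8
x3 = s^2 - x1 - x2 mod 13 = 8^2 - 6 - 5 = 1
y3 = s (x1 - x3) - y1 mod 13 = 8 * (6 - 1) - 3 = 11

P + Q = (1, 11)


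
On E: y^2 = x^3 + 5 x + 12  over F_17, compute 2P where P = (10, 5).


Doubling: s = (3 x1^2 + a) / (2 y1)
s = (3*10^2 + 5) / (2*5) mod 17 = 5
x3 = s^2 - 2 x1 mod 17 = 5^2 - 2*10 = 5
y3 = s (x1 - x3) - y1 mod 17 = 5 * (10 - 5) - 5 = 3

2P = (5, 3)


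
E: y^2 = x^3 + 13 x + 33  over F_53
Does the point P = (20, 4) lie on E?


Check whether y^2 = x^3 + 13 x + 33 (mod 53) for (x, y) = (20, 4).
LHS: y^2 = 4^2 mod 53 = 16
RHS: x^3 + 13 x + 33 = 20^3 + 13*20 + 33 mod 53 = 25
LHS != RHS

No, not on the curve


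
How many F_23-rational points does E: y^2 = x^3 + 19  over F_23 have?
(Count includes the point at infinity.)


For each x in F_23, count y with y^2 = x^3 + 0 x + 19 mod 23:
  x = 2: RHS = 4, y in [2, 21]  -> 2 point(s)
  x = 3: RHS = 0, y in [0]  -> 1 point(s)
  x = 5: RHS = 6, y in [11, 12]  -> 2 point(s)
  x = 8: RHS = 2, y in [5, 18]  -> 2 point(s)
  x = 9: RHS = 12, y in [9, 14]  -> 2 point(s)
  x = 11: RHS = 16, y in [4, 19]  -> 2 point(s)
  x = 13: RHS = 8, y in [10, 13]  -> 2 point(s)
  x = 14: RHS = 3, y in [7, 16]  -> 2 point(s)
  x = 15: RHS = 13, y in [6, 17]  -> 2 point(s)
  x = 18: RHS = 9, y in [3, 20]  -> 2 point(s)
  x = 19: RHS = 1, y in [1, 22]  -> 2 point(s)
  x = 22: RHS = 18, y in [8, 15]  -> 2 point(s)
Affine points: 23. Add the point at infinity: total = 24.

#E(F_23) = 24


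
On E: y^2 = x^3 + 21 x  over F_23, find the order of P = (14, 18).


Compute successive multiples of P until we hit O:
  1P = (14, 18)
  2P = (13, 20)
  3P = (0, 0)
  4P = (13, 3)
  5P = (14, 5)
  6P = O

ord(P) = 6


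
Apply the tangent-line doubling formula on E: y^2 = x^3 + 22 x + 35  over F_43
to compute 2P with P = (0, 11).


Doubling: s = (3 x1^2 + a) / (2 y1)
s = (3*0^2 + 22) / (2*11) mod 43 = 1
x3 = s^2 - 2 x1 mod 43 = 1^2 - 2*0 = 1
y3 = s (x1 - x3) - y1 mod 43 = 1 * (0 - 1) - 11 = 31

2P = (1, 31)


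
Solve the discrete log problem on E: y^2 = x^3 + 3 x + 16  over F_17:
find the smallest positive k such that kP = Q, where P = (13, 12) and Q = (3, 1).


Enumerate multiples of P until we hit Q = (3, 1):
  1P = (13, 12)
  2P = (8, 5)
  3P = (0, 13)
  4P = (3, 16)
  5P = (10, 14)
  6P = (2, 9)
  7P = (15, 6)
  8P = (15, 11)
  9P = (2, 8)
  10P = (10, 3)
  11P = (3, 1)
Match found at i = 11.

k = 11


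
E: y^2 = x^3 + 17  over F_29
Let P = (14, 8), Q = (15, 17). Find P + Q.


P != Q, so use the chord formula.
s = (y2 - y1) / (x2 - x1) = (9) / (1) mod 29 = 9
x3 = s^2 - x1 - x2 mod 29 = 9^2 - 14 - 15 = 23
y3 = s (x1 - x3) - y1 mod 29 = 9 * (14 - 23) - 8 = 27

P + Q = (23, 27)


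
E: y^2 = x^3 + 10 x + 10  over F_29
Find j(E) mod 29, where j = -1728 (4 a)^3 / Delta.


Delta = -16(4 a^3 + 27 b^2) mod 29 = 13
-1728 * (4 a)^3 = -1728 * (4*10)^3 mod 29 = 22
j = 22 * 13^(-1) mod 29 = 24

j = 24 (mod 29)


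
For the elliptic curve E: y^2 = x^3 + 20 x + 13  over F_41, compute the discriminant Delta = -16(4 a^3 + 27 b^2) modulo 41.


4 a^3 + 27 b^2 = 4*20^3 + 27*13^2 = 32000 + 4563 = 36563
Delta = -16 * (36563) = -585008
Delta mod 41 = 21

Delta = 21 (mod 41)


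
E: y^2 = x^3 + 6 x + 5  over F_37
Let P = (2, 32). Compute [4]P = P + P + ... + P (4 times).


k = 4 = 100_2 (binary, LSB first: 001)
Double-and-add from P = (2, 32):
  bit 0 = 0: acc unchanged = O
  bit 1 = 0: acc unchanged = O
  bit 2 = 1: acc = O + (33, 18) = (33, 18)

4P = (33, 18)


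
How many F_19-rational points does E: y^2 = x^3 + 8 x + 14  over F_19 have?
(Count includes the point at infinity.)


For each x in F_19, count y with y^2 = x^3 + 8 x + 14 mod 19:
  x = 1: RHS = 4, y in [2, 17]  -> 2 point(s)
  x = 2: RHS = 0, y in [0]  -> 1 point(s)
  x = 8: RHS = 1, y in [1, 18]  -> 2 point(s)
  x = 9: RHS = 17, y in [6, 13]  -> 2 point(s)
  x = 10: RHS = 11, y in [7, 12]  -> 2 point(s)
  x = 13: RHS = 16, y in [4, 15]  -> 2 point(s)
  x = 14: RHS = 1, y in [1, 18]  -> 2 point(s)
  x = 16: RHS = 1, y in [1, 18]  -> 2 point(s)
  x = 17: RHS = 9, y in [3, 16]  -> 2 point(s)
  x = 18: RHS = 5, y in [9, 10]  -> 2 point(s)
Affine points: 19. Add the point at infinity: total = 20.

#E(F_19) = 20


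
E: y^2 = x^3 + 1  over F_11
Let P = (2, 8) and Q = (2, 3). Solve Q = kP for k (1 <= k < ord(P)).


Enumerate multiples of P until we hit Q = (2, 3):
  1P = (2, 8)
  2P = (0, 10)
  3P = (10, 0)
  4P = (0, 1)
  5P = (2, 3)
Match found at i = 5.

k = 5


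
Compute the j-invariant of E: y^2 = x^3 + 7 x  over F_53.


Delta = -16(4 a^3 + 27 b^2) mod 53 = 43
-1728 * (4 a)^3 = -1728 * (4*7)^3 mod 53 = 51
j = 51 * 43^(-1) mod 53 = 32

j = 32 (mod 53)


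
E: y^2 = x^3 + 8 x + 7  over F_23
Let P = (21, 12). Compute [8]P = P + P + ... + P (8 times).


k = 8 = 1000_2 (binary, LSB first: 0001)
Double-and-add from P = (21, 12):
  bit 0 = 0: acc unchanged = O
  bit 1 = 0: acc unchanged = O
  bit 2 = 0: acc unchanged = O
  bit 3 = 1: acc = O + (19, 16) = (19, 16)

8P = (19, 16)


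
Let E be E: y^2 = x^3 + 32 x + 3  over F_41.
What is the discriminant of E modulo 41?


4 a^3 + 27 b^2 = 4*32^3 + 27*3^2 = 131072 + 243 = 131315
Delta = -16 * (131315) = -2101040
Delta mod 41 = 5

Delta = 5 (mod 41)


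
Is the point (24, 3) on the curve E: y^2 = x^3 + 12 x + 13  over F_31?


Check whether y^2 = x^3 + 12 x + 13 (mod 31) for (x, y) = (24, 3).
LHS: y^2 = 3^2 mod 31 = 9
RHS: x^3 + 12 x + 13 = 24^3 + 12*24 + 13 mod 31 = 20
LHS != RHS

No, not on the curve


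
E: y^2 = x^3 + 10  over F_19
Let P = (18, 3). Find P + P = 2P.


Doubling: s = (3 x1^2 + a) / (2 y1)
s = (3*18^2 + 0) / (2*3) mod 19 = 10
x3 = s^2 - 2 x1 mod 19 = 10^2 - 2*18 = 7
y3 = s (x1 - x3) - y1 mod 19 = 10 * (18 - 7) - 3 = 12

2P = (7, 12)


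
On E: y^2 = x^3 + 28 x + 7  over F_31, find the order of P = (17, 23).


Compute successive multiples of P until we hit O:
  1P = (17, 23)
  2P = (30, 28)
  3P = (19, 12)
  4P = (2, 3)
  5P = (0, 10)
  6P = (3, 26)
  7P = (15, 12)
  8P = (6, 22)
  ... (continuing to 37P)
  37P = O

ord(P) = 37


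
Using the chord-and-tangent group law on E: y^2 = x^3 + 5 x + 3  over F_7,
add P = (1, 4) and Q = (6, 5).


P != Q, so use the chord formula.
s = (y2 - y1) / (x2 - x1) = (1) / (5) mod 7 = 3
x3 = s^2 - x1 - x2 mod 7 = 3^2 - 1 - 6 = 2
y3 = s (x1 - x3) - y1 mod 7 = 3 * (1 - 2) - 4 = 0

P + Q = (2, 0)


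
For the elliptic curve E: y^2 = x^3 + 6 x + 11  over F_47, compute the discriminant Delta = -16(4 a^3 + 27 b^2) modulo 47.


4 a^3 + 27 b^2 = 4*6^3 + 27*11^2 = 864 + 3267 = 4131
Delta = -16 * (4131) = -66096
Delta mod 47 = 33

Delta = 33 (mod 47)


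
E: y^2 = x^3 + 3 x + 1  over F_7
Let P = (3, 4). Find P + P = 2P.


Doubling: s = (3 x1^2 + a) / (2 y1)
s = (3*3^2 + 3) / (2*4) mod 7 = 2
x3 = s^2 - 2 x1 mod 7 = 2^2 - 2*3 = 5
y3 = s (x1 - x3) - y1 mod 7 = 2 * (3 - 5) - 4 = 6

2P = (5, 6)


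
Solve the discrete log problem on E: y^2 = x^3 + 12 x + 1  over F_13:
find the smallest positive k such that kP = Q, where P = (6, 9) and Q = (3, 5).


Enumerate multiples of P until we hit Q = (3, 5):
  1P = (6, 9)
  2P = (5, 2)
  3P = (12, 1)
  4P = (4, 10)
  5P = (0, 1)
  6P = (3, 8)
  7P = (7, 8)
  8P = (1, 12)
  9P = (10, 9)
  10P = (10, 4)
  11P = (1, 1)
  12P = (7, 5)
  13P = (3, 5)
Match found at i = 13.

k = 13


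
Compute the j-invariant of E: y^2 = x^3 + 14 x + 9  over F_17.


Delta = -16(4 a^3 + 27 b^2) mod 17 = 5
-1728 * (4 a)^3 = -1728 * (4*14)^3 mod 17 = 2
j = 2 * 5^(-1) mod 17 = 14

j = 14 (mod 17)


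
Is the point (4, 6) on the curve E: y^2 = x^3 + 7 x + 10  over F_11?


Check whether y^2 = x^3 + 7 x + 10 (mod 11) for (x, y) = (4, 6).
LHS: y^2 = 6^2 mod 11 = 3
RHS: x^3 + 7 x + 10 = 4^3 + 7*4 + 10 mod 11 = 3
LHS = RHS

Yes, on the curve


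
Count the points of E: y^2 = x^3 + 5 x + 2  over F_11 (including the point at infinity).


For each x in F_11, count y with y^2 = x^3 + 5 x + 2 mod 11:
  x = 2: RHS = 9, y in [3, 8]  -> 2 point(s)
  x = 3: RHS = 0, y in [0]  -> 1 point(s)
  x = 4: RHS = 9, y in [3, 8]  -> 2 point(s)
  x = 5: RHS = 9, y in [3, 8]  -> 2 point(s)
  x = 8: RHS = 4, y in [2, 9]  -> 2 point(s)
Affine points: 9. Add the point at infinity: total = 10.

#E(F_11) = 10


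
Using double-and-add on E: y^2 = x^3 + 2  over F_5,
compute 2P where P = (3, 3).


k = 2 = 10_2 (binary, LSB first: 01)
Double-and-add from P = (3, 3):
  bit 0 = 0: acc unchanged = O
  bit 1 = 1: acc = O + (3, 2) = (3, 2)

2P = (3, 2)


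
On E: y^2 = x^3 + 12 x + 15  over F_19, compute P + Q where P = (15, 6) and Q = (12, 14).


P != Q, so use the chord formula.
s = (y2 - y1) / (x2 - x1) = (8) / (16) mod 19 = 10
x3 = s^2 - x1 - x2 mod 19 = 10^2 - 15 - 12 = 16
y3 = s (x1 - x3) - y1 mod 19 = 10 * (15 - 16) - 6 = 3

P + Q = (16, 3)


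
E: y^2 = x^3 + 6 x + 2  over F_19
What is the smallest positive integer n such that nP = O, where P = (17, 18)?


Compute successive multiples of P until we hit O:
  1P = (17, 18)
  2P = (9, 5)
  3P = (9, 14)
  4P = (17, 1)
  5P = O

ord(P) = 5


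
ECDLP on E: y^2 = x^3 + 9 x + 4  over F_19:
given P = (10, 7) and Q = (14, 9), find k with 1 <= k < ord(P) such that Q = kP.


Enumerate multiples of P until we hit Q = (14, 9):
  1P = (10, 7)
  2P = (0, 2)
  3P = (14, 10)
  4P = (11, 16)
  5P = (3, 18)
  6P = (17, 4)
  7P = (17, 15)
  8P = (3, 1)
  9P = (11, 3)
  10P = (14, 9)
Match found at i = 10.

k = 10


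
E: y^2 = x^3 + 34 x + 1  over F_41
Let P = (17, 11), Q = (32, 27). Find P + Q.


P != Q, so use the chord formula.
s = (y2 - y1) / (x2 - x1) = (16) / (15) mod 41 = 12
x3 = s^2 - x1 - x2 mod 41 = 12^2 - 17 - 32 = 13
y3 = s (x1 - x3) - y1 mod 41 = 12 * (17 - 13) - 11 = 37

P + Q = (13, 37)


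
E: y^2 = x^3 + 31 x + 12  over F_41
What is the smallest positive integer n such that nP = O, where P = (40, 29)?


Compute successive multiples of P until we hit O:
  1P = (40, 29)
  2P = (6, 39)
  3P = (28, 35)
  4P = (4, 35)
  5P = (5, 13)
  6P = (35, 26)
  7P = (9, 6)
  8P = (10, 25)
  ... (continuing to 44P)
  44P = O

ord(P) = 44


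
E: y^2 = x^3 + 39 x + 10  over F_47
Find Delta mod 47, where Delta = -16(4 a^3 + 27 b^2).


4 a^3 + 27 b^2 = 4*39^3 + 27*10^2 = 237276 + 2700 = 239976
Delta = -16 * (239976) = -3839616
Delta mod 47 = 2

Delta = 2 (mod 47)


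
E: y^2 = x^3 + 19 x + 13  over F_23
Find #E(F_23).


For each x in F_23, count y with y^2 = x^3 + 19 x + 13 mod 23:
  x = 0: RHS = 13, y in [6, 17]  -> 2 point(s)
  x = 2: RHS = 13, y in [6, 17]  -> 2 point(s)
  x = 5: RHS = 3, y in [7, 16]  -> 2 point(s)
  x = 7: RHS = 6, y in [11, 12]  -> 2 point(s)
  x = 9: RHS = 16, y in [4, 19]  -> 2 point(s)
  x = 11: RHS = 12, y in [9, 14]  -> 2 point(s)
  x = 15: RHS = 16, y in [4, 19]  -> 2 point(s)
  x = 18: RHS = 0, y in [0]  -> 1 point(s)
  x = 21: RHS = 13, y in [6, 17]  -> 2 point(s)
  x = 22: RHS = 16, y in [4, 19]  -> 2 point(s)
Affine points: 19. Add the point at infinity: total = 20.

#E(F_23) = 20


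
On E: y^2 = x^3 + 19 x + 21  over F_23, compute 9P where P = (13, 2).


k = 9 = 1001_2 (binary, LSB first: 1001)
Double-and-add from P = (13, 2):
  bit 0 = 1: acc = O + (13, 2) = (13, 2)
  bit 1 = 0: acc unchanged = (13, 2)
  bit 2 = 0: acc unchanged = (13, 2)
  bit 3 = 1: acc = (13, 2) + (20, 12) = (8, 15)

9P = (8, 15)


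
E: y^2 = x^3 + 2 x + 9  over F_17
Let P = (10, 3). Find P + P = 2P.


Doubling: s = (3 x1^2 + a) / (2 y1)
s = (3*10^2 + 2) / (2*3) mod 17 = 5
x3 = s^2 - 2 x1 mod 17 = 5^2 - 2*10 = 5
y3 = s (x1 - x3) - y1 mod 17 = 5 * (10 - 5) - 3 = 5

2P = (5, 5)


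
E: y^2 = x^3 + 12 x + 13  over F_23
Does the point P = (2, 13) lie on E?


Check whether y^2 = x^3 + 12 x + 13 (mod 23) for (x, y) = (2, 13).
LHS: y^2 = 13^2 mod 23 = 8
RHS: x^3 + 12 x + 13 = 2^3 + 12*2 + 13 mod 23 = 22
LHS != RHS

No, not on the curve


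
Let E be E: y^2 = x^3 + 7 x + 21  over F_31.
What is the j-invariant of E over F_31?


Delta = -16(4 a^3 + 27 b^2) mod 31 = 10
-1728 * (4 a)^3 = -1728 * (4*7)^3 mod 31 = 1
j = 1 * 10^(-1) mod 31 = 28

j = 28 (mod 31)


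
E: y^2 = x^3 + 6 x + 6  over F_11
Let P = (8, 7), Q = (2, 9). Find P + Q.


P != Q, so use the chord formula.
s = (y2 - y1) / (x2 - x1) = (2) / (5) mod 11 = 7
x3 = s^2 - x1 - x2 mod 11 = 7^2 - 8 - 2 = 6
y3 = s (x1 - x3) - y1 mod 11 = 7 * (8 - 6) - 7 = 7

P + Q = (6, 7)


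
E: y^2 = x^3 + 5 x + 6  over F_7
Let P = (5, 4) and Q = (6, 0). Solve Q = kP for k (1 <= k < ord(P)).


Enumerate multiples of P until we hit Q = (6, 0):
  1P = (5, 4)
  2P = (6, 0)
Match found at i = 2.

k = 2


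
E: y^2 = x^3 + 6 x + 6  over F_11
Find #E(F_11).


For each x in F_11, count y with y^2 = x^3 + 6 x + 6 mod 11:
  x = 2: RHS = 4, y in [2, 9]  -> 2 point(s)
  x = 6: RHS = 5, y in [4, 7]  -> 2 point(s)
  x = 8: RHS = 5, y in [4, 7]  -> 2 point(s)
Affine points: 6. Add the point at infinity: total = 7.

#E(F_11) = 7


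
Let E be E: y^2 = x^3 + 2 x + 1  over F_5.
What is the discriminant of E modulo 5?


4 a^3 + 27 b^2 = 4*2^3 + 27*1^2 = 32 + 27 = 59
Delta = -16 * (59) = -944
Delta mod 5 = 1

Delta = 1 (mod 5)


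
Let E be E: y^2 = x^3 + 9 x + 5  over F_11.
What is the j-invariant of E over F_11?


Delta = -16(4 a^3 + 27 b^2) mod 11 = 8
-1728 * (4 a)^3 = -1728 * (4*9)^3 mod 11 = 6
j = 6 * 8^(-1) mod 11 = 9

j = 9 (mod 11)


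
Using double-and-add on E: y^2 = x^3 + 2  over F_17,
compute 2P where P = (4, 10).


k = 2 = 10_2 (binary, LSB first: 01)
Double-and-add from P = (4, 10):
  bit 0 = 0: acc unchanged = O
  bit 1 = 1: acc = O + (10, 13) = (10, 13)

2P = (10, 13)


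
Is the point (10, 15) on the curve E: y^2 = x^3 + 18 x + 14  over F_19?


Check whether y^2 = x^3 + 18 x + 14 (mod 19) for (x, y) = (10, 15).
LHS: y^2 = 15^2 mod 19 = 16
RHS: x^3 + 18 x + 14 = 10^3 + 18*10 + 14 mod 19 = 16
LHS = RHS

Yes, on the curve


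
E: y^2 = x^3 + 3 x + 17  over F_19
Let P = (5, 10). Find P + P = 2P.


Doubling: s = (3 x1^2 + a) / (2 y1)
s = (3*5^2 + 3) / (2*10) mod 19 = 2
x3 = s^2 - 2 x1 mod 19 = 2^2 - 2*5 = 13
y3 = s (x1 - x3) - y1 mod 19 = 2 * (5 - 13) - 10 = 12

2P = (13, 12)


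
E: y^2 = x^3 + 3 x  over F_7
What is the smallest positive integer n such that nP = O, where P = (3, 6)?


Compute successive multiples of P until we hit O:
  1P = (3, 6)
  2P = (2, 0)
  3P = (3, 1)
  4P = O

ord(P) = 4


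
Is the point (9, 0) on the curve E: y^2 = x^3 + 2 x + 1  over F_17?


Check whether y^2 = x^3 + 2 x + 1 (mod 17) for (x, y) = (9, 0).
LHS: y^2 = 0^2 mod 17 = 0
RHS: x^3 + 2 x + 1 = 9^3 + 2*9 + 1 mod 17 = 0
LHS = RHS

Yes, on the curve


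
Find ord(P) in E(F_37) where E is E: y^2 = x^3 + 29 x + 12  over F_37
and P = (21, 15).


Compute successive multiples of P until we hit O:
  1P = (21, 15)
  2P = (16, 13)
  3P = (12, 33)
  4P = (8, 33)
  5P = (34, 3)
  6P = (10, 9)
  7P = (17, 4)
  8P = (32, 1)
  ... (continuing to 43P)
  43P = O

ord(P) = 43


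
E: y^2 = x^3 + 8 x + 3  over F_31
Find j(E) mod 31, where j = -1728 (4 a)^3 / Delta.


Delta = -16(4 a^3 + 27 b^2) mod 31 = 17
-1728 * (4 a)^3 = -1728 * (4*8)^3 mod 31 = 8
j = 8 * 17^(-1) mod 31 = 26

j = 26 (mod 31)


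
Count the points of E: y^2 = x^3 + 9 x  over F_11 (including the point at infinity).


For each x in F_11, count y with y^2 = x^3 + 9 x + 0 mod 11:
  x = 0: RHS = 0, y in [0]  -> 1 point(s)
  x = 2: RHS = 4, y in [2, 9]  -> 2 point(s)
  x = 4: RHS = 1, y in [1, 10]  -> 2 point(s)
  x = 5: RHS = 5, y in [4, 7]  -> 2 point(s)
  x = 8: RHS = 1, y in [1, 10]  -> 2 point(s)
  x = 10: RHS = 1, y in [1, 10]  -> 2 point(s)
Affine points: 11. Add the point at infinity: total = 12.

#E(F_11) = 12


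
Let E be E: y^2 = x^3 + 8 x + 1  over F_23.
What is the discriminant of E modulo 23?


4 a^3 + 27 b^2 = 4*8^3 + 27*1^2 = 2048 + 27 = 2075
Delta = -16 * (2075) = -33200
Delta mod 23 = 12

Delta = 12 (mod 23)


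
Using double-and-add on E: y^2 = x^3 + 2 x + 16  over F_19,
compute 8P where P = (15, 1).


k = 8 = 1000_2 (binary, LSB first: 0001)
Double-and-add from P = (15, 1):
  bit 0 = 0: acc unchanged = O
  bit 1 = 0: acc unchanged = O
  bit 2 = 0: acc unchanged = O
  bit 3 = 1: acc = O + (2, 3) = (2, 3)

8P = (2, 3)


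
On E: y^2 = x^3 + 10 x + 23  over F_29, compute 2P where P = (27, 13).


Doubling: s = (3 x1^2 + a) / (2 y1)
s = (3*27^2 + 10) / (2*13) mod 29 = 12
x3 = s^2 - 2 x1 mod 29 = 12^2 - 2*27 = 3
y3 = s (x1 - x3) - y1 mod 29 = 12 * (27 - 3) - 13 = 14

2P = (3, 14)


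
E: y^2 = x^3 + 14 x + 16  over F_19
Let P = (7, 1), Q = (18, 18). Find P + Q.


P != Q, so use the chord formula.
s = (y2 - y1) / (x2 - x1) = (17) / (11) mod 19 = 5
x3 = s^2 - x1 - x2 mod 19 = 5^2 - 7 - 18 = 0
y3 = s (x1 - x3) - y1 mod 19 = 5 * (7 - 0) - 1 = 15

P + Q = (0, 15)


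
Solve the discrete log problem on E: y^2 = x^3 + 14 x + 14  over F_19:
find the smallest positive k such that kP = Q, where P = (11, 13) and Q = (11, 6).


Enumerate multiples of P until we hit Q = (11, 6):
  1P = (11, 13)
  2P = (3, 8)
  3P = (14, 16)
  4P = (14, 3)
  5P = (3, 11)
  6P = (11, 6)
Match found at i = 6.

k = 6


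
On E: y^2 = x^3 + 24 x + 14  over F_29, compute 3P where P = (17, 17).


k = 3 = 11_2 (binary, LSB first: 11)
Double-and-add from P = (17, 17):
  bit 0 = 1: acc = O + (17, 17) = (17, 17)
  bit 1 = 1: acc = (17, 17) + (8, 15) = (13, 0)

3P = (13, 0)


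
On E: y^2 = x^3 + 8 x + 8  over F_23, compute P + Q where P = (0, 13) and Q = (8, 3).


P != Q, so use the chord formula.
s = (y2 - y1) / (x2 - x1) = (13) / (8) mod 23 = 16
x3 = s^2 - x1 - x2 mod 23 = 16^2 - 0 - 8 = 18
y3 = s (x1 - x3) - y1 mod 23 = 16 * (0 - 18) - 13 = 21

P + Q = (18, 21)


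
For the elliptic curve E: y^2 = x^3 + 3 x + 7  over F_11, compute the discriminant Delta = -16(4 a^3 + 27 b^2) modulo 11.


4 a^3 + 27 b^2 = 4*3^3 + 27*7^2 = 108 + 1323 = 1431
Delta = -16 * (1431) = -22896
Delta mod 11 = 6

Delta = 6 (mod 11)


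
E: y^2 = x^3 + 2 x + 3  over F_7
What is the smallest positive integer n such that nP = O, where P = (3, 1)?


Compute successive multiples of P until we hit O:
  1P = (3, 1)
  2P = (3, 6)
  3P = O

ord(P) = 3


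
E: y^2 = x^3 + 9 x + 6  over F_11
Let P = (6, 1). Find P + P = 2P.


Doubling: s = (3 x1^2 + a) / (2 y1)
s = (3*6^2 + 9) / (2*1) mod 11 = 9
x3 = s^2 - 2 x1 mod 11 = 9^2 - 2*6 = 3
y3 = s (x1 - x3) - y1 mod 11 = 9 * (6 - 3) - 1 = 4

2P = (3, 4)


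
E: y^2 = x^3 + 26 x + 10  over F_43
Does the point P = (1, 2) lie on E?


Check whether y^2 = x^3 + 26 x + 10 (mod 43) for (x, y) = (1, 2).
LHS: y^2 = 2^2 mod 43 = 4
RHS: x^3 + 26 x + 10 = 1^3 + 26*1 + 10 mod 43 = 37
LHS != RHS

No, not on the curve


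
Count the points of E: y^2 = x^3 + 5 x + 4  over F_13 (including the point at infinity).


For each x in F_13, count y with y^2 = x^3 + 5 x + 4 mod 13:
  x = 0: RHS = 4, y in [2, 11]  -> 2 point(s)
  x = 1: RHS = 10, y in [6, 7]  -> 2 point(s)
  x = 2: RHS = 9, y in [3, 10]  -> 2 point(s)
  x = 4: RHS = 10, y in [6, 7]  -> 2 point(s)
  x = 6: RHS = 3, y in [4, 9]  -> 2 point(s)
  x = 8: RHS = 10, y in [6, 7]  -> 2 point(s)
  x = 10: RHS = 1, y in [1, 12]  -> 2 point(s)
  x = 11: RHS = 12, y in [5, 8]  -> 2 point(s)
Affine points: 16. Add the point at infinity: total = 17.

#E(F_13) = 17


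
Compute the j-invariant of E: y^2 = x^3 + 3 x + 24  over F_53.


Delta = -16(4 a^3 + 27 b^2) mod 53 = 24
-1728 * (4 a)^3 = -1728 * (4*3)^3 mod 53 = 36
j = 36 * 24^(-1) mod 53 = 28

j = 28 (mod 53)


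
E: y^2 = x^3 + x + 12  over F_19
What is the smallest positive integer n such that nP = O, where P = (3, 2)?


Compute successive multiples of P until we hit O:
  1P = (3, 2)
  2P = (5, 3)
  3P = (16, 1)
  4P = (9, 16)
  5P = (4, 2)
  6P = (12, 17)
  7P = (11, 10)
  8P = (6, 14)
  ... (continuing to 22P)
  22P = O

ord(P) = 22


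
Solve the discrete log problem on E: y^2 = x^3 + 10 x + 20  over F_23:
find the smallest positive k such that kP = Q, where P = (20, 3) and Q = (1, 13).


Enumerate multiples of P until we hit Q = (1, 13):
  1P = (20, 3)
  2P = (14, 11)
  3P = (1, 10)
  4P = (18, 12)
  5P = (11, 14)
  6P = (4, 3)
  7P = (22, 20)
  8P = (13, 22)
  9P = (3, 10)
  10P = (2, 18)
  11P = (10, 4)
  12P = (19, 13)
  13P = (15, 16)
  14P = (15, 7)
  15P = (19, 10)
  16P = (10, 19)
  17P = (2, 5)
  18P = (3, 13)
  19P = (13, 1)
  20P = (22, 3)
  21P = (4, 20)
  22P = (11, 9)
  23P = (18, 11)
  24P = (1, 13)
Match found at i = 24.

k = 24


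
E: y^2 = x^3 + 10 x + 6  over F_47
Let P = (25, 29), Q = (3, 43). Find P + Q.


P != Q, so use the chord formula.
s = (y2 - y1) / (x2 - x1) = (14) / (25) mod 47 = 25
x3 = s^2 - x1 - x2 mod 47 = 25^2 - 25 - 3 = 33
y3 = s (x1 - x3) - y1 mod 47 = 25 * (25 - 33) - 29 = 6

P + Q = (33, 6)


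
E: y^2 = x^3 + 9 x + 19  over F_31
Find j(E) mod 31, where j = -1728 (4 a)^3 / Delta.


Delta = -16(4 a^3 + 27 b^2) mod 31 = 8
-1728 * (4 a)^3 = -1728 * (4*9)^3 mod 31 = 8
j = 8 * 8^(-1) mod 31 = 1

j = 1 (mod 31)


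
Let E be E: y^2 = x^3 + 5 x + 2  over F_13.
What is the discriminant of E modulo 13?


4 a^3 + 27 b^2 = 4*5^3 + 27*2^2 = 500 + 108 = 608
Delta = -16 * (608) = -9728
Delta mod 13 = 9

Delta = 9 (mod 13)


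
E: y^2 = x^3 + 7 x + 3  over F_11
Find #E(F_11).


For each x in F_11, count y with y^2 = x^3 + 7 x + 3 mod 11:
  x = 0: RHS = 3, y in [5, 6]  -> 2 point(s)
  x = 1: RHS = 0, y in [0]  -> 1 point(s)
  x = 2: RHS = 3, y in [5, 6]  -> 2 point(s)
  x = 5: RHS = 9, y in [3, 8]  -> 2 point(s)
  x = 9: RHS = 3, y in [5, 6]  -> 2 point(s)
Affine points: 9. Add the point at infinity: total = 10.

#E(F_11) = 10


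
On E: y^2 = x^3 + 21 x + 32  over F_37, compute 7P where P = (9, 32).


k = 7 = 111_2 (binary, LSB first: 111)
Double-and-add from P = (9, 32):
  bit 0 = 1: acc = O + (9, 32) = (9, 32)
  bit 1 = 1: acc = (9, 32) + (10, 24) = (8, 34)
  bit 2 = 1: acc = (8, 34) + (24, 35) = (17, 14)

7P = (17, 14)


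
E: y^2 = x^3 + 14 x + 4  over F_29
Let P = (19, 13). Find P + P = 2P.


Doubling: s = (3 x1^2 + a) / (2 y1)
s = (3*19^2 + 14) / (2*13) mod 29 = 21
x3 = s^2 - 2 x1 mod 29 = 21^2 - 2*19 = 26
y3 = s (x1 - x3) - y1 mod 29 = 21 * (19 - 26) - 13 = 14

2P = (26, 14)


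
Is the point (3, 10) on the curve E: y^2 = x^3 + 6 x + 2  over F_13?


Check whether y^2 = x^3 + 6 x + 2 (mod 13) for (x, y) = (3, 10).
LHS: y^2 = 10^2 mod 13 = 9
RHS: x^3 + 6 x + 2 = 3^3 + 6*3 + 2 mod 13 = 8
LHS != RHS

No, not on the curve


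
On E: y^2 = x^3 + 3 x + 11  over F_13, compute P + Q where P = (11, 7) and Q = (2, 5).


P != Q, so use the chord formula.
s = (y2 - y1) / (x2 - x1) = (11) / (4) mod 13 = 6
x3 = s^2 - x1 - x2 mod 13 = 6^2 - 11 - 2 = 10
y3 = s (x1 - x3) - y1 mod 13 = 6 * (11 - 10) - 7 = 12

P + Q = (10, 12)


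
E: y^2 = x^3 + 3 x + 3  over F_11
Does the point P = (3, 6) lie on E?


Check whether y^2 = x^3 + 3 x + 3 (mod 11) for (x, y) = (3, 6).
LHS: y^2 = 6^2 mod 11 = 3
RHS: x^3 + 3 x + 3 = 3^3 + 3*3 + 3 mod 11 = 6
LHS != RHS

No, not on the curve


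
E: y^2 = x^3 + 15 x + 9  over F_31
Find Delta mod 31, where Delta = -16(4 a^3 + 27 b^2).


4 a^3 + 27 b^2 = 4*15^3 + 27*9^2 = 13500 + 2187 = 15687
Delta = -16 * (15687) = -250992
Delta mod 31 = 15

Delta = 15 (mod 31)


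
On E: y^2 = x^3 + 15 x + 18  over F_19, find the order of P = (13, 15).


Compute successive multiples of P until we hit O:
  1P = (13, 15)
  2P = (10, 3)
  3P = (12, 8)
  4P = (5, 3)
  5P = (8, 2)
  6P = (4, 16)
  7P = (6, 18)
  8P = (6, 1)
  ... (continuing to 15P)
  15P = O

ord(P) = 15


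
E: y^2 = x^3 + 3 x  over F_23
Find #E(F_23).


For each x in F_23, count y with y^2 = x^3 + 3 x + 0 mod 23:
  x = 0: RHS = 0, y in [0]  -> 1 point(s)
  x = 1: RHS = 4, y in [2, 21]  -> 2 point(s)
  x = 3: RHS = 13, y in [6, 17]  -> 2 point(s)
  x = 5: RHS = 2, y in [5, 18]  -> 2 point(s)
  x = 6: RHS = 4, y in [2, 21]  -> 2 point(s)
  x = 10: RHS = 18, y in [8, 15]  -> 2 point(s)
  x = 12: RHS = 16, y in [4, 19]  -> 2 point(s)
  x = 14: RHS = 3, y in [7, 16]  -> 2 point(s)
  x = 15: RHS = 16, y in [4, 19]  -> 2 point(s)
  x = 16: RHS = 4, y in [2, 21]  -> 2 point(s)
  x = 19: RHS = 16, y in [4, 19]  -> 2 point(s)
  x = 21: RHS = 9, y in [3, 20]  -> 2 point(s)
Affine points: 23. Add the point at infinity: total = 24.

#E(F_23) = 24


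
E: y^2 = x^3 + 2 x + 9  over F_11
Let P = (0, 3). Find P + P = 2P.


Doubling: s = (3 x1^2 + a) / (2 y1)
s = (3*0^2 + 2) / (2*3) mod 11 = 4
x3 = s^2 - 2 x1 mod 11 = 4^2 - 2*0 = 5
y3 = s (x1 - x3) - y1 mod 11 = 4 * (0 - 5) - 3 = 10

2P = (5, 10)


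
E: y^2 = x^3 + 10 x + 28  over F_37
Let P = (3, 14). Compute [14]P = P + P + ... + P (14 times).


k = 14 = 1110_2 (binary, LSB first: 0111)
Double-and-add from P = (3, 14):
  bit 0 = 0: acc unchanged = O
  bit 1 = 1: acc = O + (31, 23) = (31, 23)
  bit 2 = 1: acc = (31, 23) + (19, 11) = (25, 20)
  bit 3 = 1: acc = (25, 20) + (9, 25) = (7, 16)

14P = (7, 16)


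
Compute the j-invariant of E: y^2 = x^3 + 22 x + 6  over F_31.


Delta = -16(4 a^3 + 27 b^2) mod 31 = 11
-1728 * (4 a)^3 = -1728 * (4*22)^3 mod 31 = 23
j = 23 * 11^(-1) mod 31 = 19

j = 19 (mod 31)


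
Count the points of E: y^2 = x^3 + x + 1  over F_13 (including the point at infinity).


For each x in F_13, count y with y^2 = x^3 + 1 x + 1 mod 13:
  x = 0: RHS = 1, y in [1, 12]  -> 2 point(s)
  x = 1: RHS = 3, y in [4, 9]  -> 2 point(s)
  x = 4: RHS = 4, y in [2, 11]  -> 2 point(s)
  x = 5: RHS = 1, y in [1, 12]  -> 2 point(s)
  x = 7: RHS = 0, y in [0]  -> 1 point(s)
  x = 8: RHS = 1, y in [1, 12]  -> 2 point(s)
  x = 10: RHS = 10, y in [6, 7]  -> 2 point(s)
  x = 11: RHS = 4, y in [2, 11]  -> 2 point(s)
  x = 12: RHS = 12, y in [5, 8]  -> 2 point(s)
Affine points: 17. Add the point at infinity: total = 18.

#E(F_13) = 18


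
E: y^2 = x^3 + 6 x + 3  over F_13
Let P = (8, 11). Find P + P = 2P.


Doubling: s = (3 x1^2 + a) / (2 y1)
s = (3*8^2 + 6) / (2*11) mod 13 = 9
x3 = s^2 - 2 x1 mod 13 = 9^2 - 2*8 = 0
y3 = s (x1 - x3) - y1 mod 13 = 9 * (8 - 0) - 11 = 9

2P = (0, 9)


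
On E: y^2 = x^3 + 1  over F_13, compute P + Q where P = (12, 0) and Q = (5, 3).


P != Q, so use the chord formula.
s = (y2 - y1) / (x2 - x1) = (3) / (6) mod 13 = 7
x3 = s^2 - x1 - x2 mod 13 = 7^2 - 12 - 5 = 6
y3 = s (x1 - x3) - y1 mod 13 = 7 * (12 - 6) - 0 = 3

P + Q = (6, 3)


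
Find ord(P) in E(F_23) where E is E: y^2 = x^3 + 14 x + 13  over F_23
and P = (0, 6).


Compute successive multiples of P until we hit O:
  1P = (0, 6)
  2P = (2, 7)
  3P = (4, 15)
  4P = (14, 20)
  5P = (10, 7)
  6P = (16, 20)
  7P = (11, 16)
  8P = (21, 0)
  ... (continuing to 16P)
  16P = O

ord(P) = 16


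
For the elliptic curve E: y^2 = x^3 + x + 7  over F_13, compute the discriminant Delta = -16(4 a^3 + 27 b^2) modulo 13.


4 a^3 + 27 b^2 = 4*1^3 + 27*7^2 = 4 + 1323 = 1327
Delta = -16 * (1327) = -21232
Delta mod 13 = 10

Delta = 10 (mod 13)


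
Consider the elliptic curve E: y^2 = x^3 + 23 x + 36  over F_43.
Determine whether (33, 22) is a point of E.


Check whether y^2 = x^3 + 23 x + 36 (mod 43) for (x, y) = (33, 22).
LHS: y^2 = 22^2 mod 43 = 11
RHS: x^3 + 23 x + 36 = 33^3 + 23*33 + 36 mod 43 = 10
LHS != RHS

No, not on the curve


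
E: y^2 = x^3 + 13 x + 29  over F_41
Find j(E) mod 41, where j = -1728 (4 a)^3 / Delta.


Delta = -16(4 a^3 + 27 b^2) mod 41 = 11
-1728 * (4 a)^3 = -1728 * (4*13)^3 mod 41 = 9
j = 9 * 11^(-1) mod 41 = 12

j = 12 (mod 41)


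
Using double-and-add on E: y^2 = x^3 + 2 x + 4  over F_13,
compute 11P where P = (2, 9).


k = 11 = 1011_2 (binary, LSB first: 1101)
Double-and-add from P = (2, 9):
  bit 0 = 1: acc = O + (2, 9) = (2, 9)
  bit 1 = 1: acc = (2, 9) + (8, 8) = (7, 7)
  bit 2 = 0: acc unchanged = (7, 7)
  bit 3 = 1: acc = (7, 7) + (10, 7) = (9, 6)

11P = (9, 6)


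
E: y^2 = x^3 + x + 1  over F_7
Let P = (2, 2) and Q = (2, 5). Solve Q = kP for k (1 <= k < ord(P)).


Enumerate multiples of P until we hit Q = (2, 5):
  1P = (2, 2)
  2P = (0, 1)
  3P = (0, 6)
  4P = (2, 5)
Match found at i = 4.

k = 4


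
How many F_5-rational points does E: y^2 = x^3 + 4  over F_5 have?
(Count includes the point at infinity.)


For each x in F_5, count y with y^2 = x^3 + 0 x + 4 mod 5:
  x = 0: RHS = 4, y in [2, 3]  -> 2 point(s)
  x = 1: RHS = 0, y in [0]  -> 1 point(s)
  x = 3: RHS = 1, y in [1, 4]  -> 2 point(s)
Affine points: 5. Add the point at infinity: total = 6.

#E(F_5) = 6


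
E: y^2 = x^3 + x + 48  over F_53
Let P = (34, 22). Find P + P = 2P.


Doubling: s = (3 x1^2 + a) / (2 y1)
s = (3*34^2 + 1) / (2*22) mod 53 = 15
x3 = s^2 - 2 x1 mod 53 = 15^2 - 2*34 = 51
y3 = s (x1 - x3) - y1 mod 53 = 15 * (34 - 51) - 22 = 41

2P = (51, 41)


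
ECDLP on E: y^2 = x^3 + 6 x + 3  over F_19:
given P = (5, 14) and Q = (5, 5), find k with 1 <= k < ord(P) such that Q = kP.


Enumerate multiples of P until we hit Q = (5, 5):
  1P = (5, 14)
  2P = (14, 0)
  3P = (5, 5)
Match found at i = 3.

k = 3


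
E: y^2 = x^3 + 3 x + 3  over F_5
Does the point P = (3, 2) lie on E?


Check whether y^2 = x^3 + 3 x + 3 (mod 5) for (x, y) = (3, 2).
LHS: y^2 = 2^2 mod 5 = 4
RHS: x^3 + 3 x + 3 = 3^3 + 3*3 + 3 mod 5 = 4
LHS = RHS

Yes, on the curve


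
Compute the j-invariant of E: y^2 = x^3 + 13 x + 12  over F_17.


Delta = -16(4 a^3 + 27 b^2) mod 17 = 11
-1728 * (4 a)^3 = -1728 * (4*13)^3 mod 17 = 6
j = 6 * 11^(-1) mod 17 = 16

j = 16 (mod 17)


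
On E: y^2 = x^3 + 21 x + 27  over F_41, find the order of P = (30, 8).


Compute successive multiples of P until we hit O:
  1P = (30, 8)
  2P = (24, 13)
  3P = (23, 34)
  4P = (11, 21)
  5P = (25, 8)
  6P = (27, 33)
  7P = (17, 34)
  8P = (39, 10)
  ... (continuing to 46P)
  46P = O

ord(P) = 46


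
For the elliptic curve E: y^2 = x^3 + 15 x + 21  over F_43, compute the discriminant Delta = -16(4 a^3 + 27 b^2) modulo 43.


4 a^3 + 27 b^2 = 4*15^3 + 27*21^2 = 13500 + 11907 = 25407
Delta = -16 * (25407) = -406512
Delta mod 43 = 10

Delta = 10 (mod 43)


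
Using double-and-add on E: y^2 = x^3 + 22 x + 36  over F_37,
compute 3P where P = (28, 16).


k = 3 = 11_2 (binary, LSB first: 11)
Double-and-add from P = (28, 16):
  bit 0 = 1: acc = O + (28, 16) = (28, 16)
  bit 1 = 1: acc = (28, 16) + (15, 35) = (20, 15)

3P = (20, 15)


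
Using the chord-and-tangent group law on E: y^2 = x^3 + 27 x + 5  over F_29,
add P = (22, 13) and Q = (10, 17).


P != Q, so use the chord formula.
s = (y2 - y1) / (x2 - x1) = (4) / (17) mod 29 = 19
x3 = s^2 - x1 - x2 mod 29 = 19^2 - 22 - 10 = 10
y3 = s (x1 - x3) - y1 mod 29 = 19 * (22 - 10) - 13 = 12

P + Q = (10, 12)


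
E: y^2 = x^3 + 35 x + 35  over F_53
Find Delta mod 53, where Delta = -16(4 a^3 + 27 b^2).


4 a^3 + 27 b^2 = 4*35^3 + 27*35^2 = 171500 + 33075 = 204575
Delta = -16 * (204575) = -3273200
Delta mod 53 = 27

Delta = 27 (mod 53)


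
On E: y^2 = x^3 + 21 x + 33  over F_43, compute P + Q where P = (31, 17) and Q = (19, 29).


P != Q, so use the chord formula.
s = (y2 - y1) / (x2 - x1) = (12) / (31) mod 43 = 42
x3 = s^2 - x1 - x2 mod 43 = 42^2 - 31 - 19 = 37
y3 = s (x1 - x3) - y1 mod 43 = 42 * (31 - 37) - 17 = 32

P + Q = (37, 32)


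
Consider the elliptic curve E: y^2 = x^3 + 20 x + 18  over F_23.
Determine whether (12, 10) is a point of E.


Check whether y^2 = x^3 + 20 x + 18 (mod 23) for (x, y) = (12, 10).
LHS: y^2 = 10^2 mod 23 = 8
RHS: x^3 + 20 x + 18 = 12^3 + 20*12 + 18 mod 23 = 8
LHS = RHS

Yes, on the curve


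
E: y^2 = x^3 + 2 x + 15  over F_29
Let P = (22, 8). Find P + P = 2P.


Doubling: s = (3 x1^2 + a) / (2 y1)
s = (3*22^2 + 2) / (2*8) mod 29 = 22
x3 = s^2 - 2 x1 mod 29 = 22^2 - 2*22 = 5
y3 = s (x1 - x3) - y1 mod 29 = 22 * (22 - 5) - 8 = 18

2P = (5, 18)


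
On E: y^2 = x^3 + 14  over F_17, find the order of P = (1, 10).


Compute successive multiples of P until we hit O:
  1P = (1, 10)
  2P = (16, 9)
  3P = (13, 1)
  4P = (11, 6)
  5P = (14, 2)
  6P = (6, 14)
  7P = (12, 5)
  8P = (8, 4)
  ... (continuing to 18P)
  18P = O

ord(P) = 18


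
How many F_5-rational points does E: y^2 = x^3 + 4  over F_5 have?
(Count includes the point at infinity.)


For each x in F_5, count y with y^2 = x^3 + 0 x + 4 mod 5:
  x = 0: RHS = 4, y in [2, 3]  -> 2 point(s)
  x = 1: RHS = 0, y in [0]  -> 1 point(s)
  x = 3: RHS = 1, y in [1, 4]  -> 2 point(s)
Affine points: 5. Add the point at infinity: total = 6.

#E(F_5) = 6


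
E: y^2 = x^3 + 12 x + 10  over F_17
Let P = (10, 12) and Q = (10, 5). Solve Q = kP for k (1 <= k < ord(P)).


Enumerate multiples of P until we hit Q = (10, 5):
  1P = (10, 12)
  2P = (13, 0)
  3P = (10, 5)
Match found at i = 3.

k = 3


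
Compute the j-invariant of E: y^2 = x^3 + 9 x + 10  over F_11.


Delta = -16(4 a^3 + 27 b^2) mod 11 = 3
-1728 * (4 a)^3 = -1728 * (4*9)^3 mod 11 = 6
j = 6 * 3^(-1) mod 11 = 2

j = 2 (mod 11)


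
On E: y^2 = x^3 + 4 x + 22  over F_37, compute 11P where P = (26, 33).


k = 11 = 1011_2 (binary, LSB first: 1101)
Double-and-add from P = (26, 33):
  bit 0 = 1: acc = O + (26, 33) = (26, 33)
  bit 1 = 1: acc = (26, 33) + (10, 10) = (22, 19)
  bit 2 = 0: acc unchanged = (22, 19)
  bit 3 = 1: acc = (22, 19) + (20, 6) = (28, 16)

11P = (28, 16)
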